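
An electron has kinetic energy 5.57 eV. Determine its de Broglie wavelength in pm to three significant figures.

λ = 520 pm

KE = 5.57 eV = 8.923 × 10⁻¹⁹ J.
p = √(2mKE) = √(2 × 9.109 × 10⁻³¹ × 8.923 × 10⁻¹⁹) = 1.275 × 10⁻²⁴ kg·m/s.
λ = h/p = 6.626 × 10⁻³⁴ / 1.275 × 10⁻²⁴ = 5.20 × 10⁻¹⁰ m = 520 pm.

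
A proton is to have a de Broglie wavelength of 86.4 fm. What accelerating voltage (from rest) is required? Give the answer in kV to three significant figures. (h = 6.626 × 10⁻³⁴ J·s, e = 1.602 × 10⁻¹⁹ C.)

p = h/λ = 6.626 × 10⁻³⁴ / 8.640 × 10⁻¹⁴ = 7.669 × 10⁻²¹ kg·m/s.
KE = p²/(2m) = 1.758 × 10⁻¹⁴ J.
V = KE/e = 1.758 × 10⁻¹⁴ / (1.602 × 10⁻¹⁹) = 110 kV.

V = 110 kV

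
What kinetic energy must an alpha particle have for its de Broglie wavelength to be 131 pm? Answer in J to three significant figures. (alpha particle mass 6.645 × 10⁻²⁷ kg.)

KE = 1.93 × 10⁻²¹ J

p = h/λ = 6.626 × 10⁻³⁴ / 1.310 × 10⁻¹⁰ = 5.058 × 10⁻²⁴ kg·m/s.
KE = p²/(2m) = (5.058 × 10⁻²⁴)² / (2 × 6.645 × 10⁻²⁷) = 1.925 × 10⁻²¹ J = 1.93 × 10⁻²¹ J.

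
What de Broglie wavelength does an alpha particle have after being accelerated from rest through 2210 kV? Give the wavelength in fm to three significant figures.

λ = 6.83 fm

KE = 2eV = 2 × 1.602 × 10⁻¹⁹ × 2.210 × 10⁶ = 7.081 × 10⁻¹³ J.
p = √(2mKE) = √(2 × 6.645 × 10⁻²⁷ × 7.081 × 10⁻¹³) = 9.701 × 10⁻²⁰ kg·m/s.
λ = h/p = 6.626 × 10⁻³⁴ / 9.701 × 10⁻²⁰ = 6.83 × 10⁻¹⁵ m = 6.83 fm.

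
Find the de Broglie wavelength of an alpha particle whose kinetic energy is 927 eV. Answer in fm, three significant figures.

λ = 472 fm

KE = 927 eV = 1.485 × 10⁻¹⁶ J.
p = √(2mKE) = √(2 × 6.645 × 10⁻²⁷ × 1.485 × 10⁻¹⁶) = 1.405 × 10⁻²¹ kg·m/s.
λ = h/p = 6.626 × 10⁻³⁴ / 1.405 × 10⁻²¹ = 4.72 × 10⁻¹³ m = 472 fm.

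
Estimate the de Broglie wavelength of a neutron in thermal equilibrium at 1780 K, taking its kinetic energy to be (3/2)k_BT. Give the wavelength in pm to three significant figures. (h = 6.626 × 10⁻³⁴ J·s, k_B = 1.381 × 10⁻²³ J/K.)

λ = 59.6 pm

KE = (3/2)k_BT = 1.5 × 1.381 × 10⁻²³ × 1780 = 3.687 × 10⁻²⁰ J.
p = √(2mKE) = √(2 × 1.675 × 10⁻²⁷ × 3.687 × 10⁻²⁰) = 1.111 × 10⁻²³ kg·m/s.
λ = h/p = 5.96 × 10⁻¹¹ m = 59.6 pm.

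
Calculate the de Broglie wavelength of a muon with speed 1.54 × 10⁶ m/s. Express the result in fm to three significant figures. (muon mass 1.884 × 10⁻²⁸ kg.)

λ = 2280 fm

p = mv = 1.884 × 10⁻²⁸ × 1.54 × 10⁶ = 2.901 × 10⁻²² kg·m/s.
λ = h/p = 6.626 × 10⁻³⁴ / 2.901 × 10⁻²² = 2.28 × 10⁻¹² m = 2280 fm.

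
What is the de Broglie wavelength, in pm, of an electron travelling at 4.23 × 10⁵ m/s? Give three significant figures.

p = mv = 9.109 × 10⁻³¹ × 4.23 × 10⁵ = 3.853 × 10⁻²⁵ kg·m/s.
λ = h/p = 6.626 × 10⁻³⁴ / 3.853 × 10⁻²⁵ = 1.72 × 10⁻⁹ m = 1720 pm.

λ = 1720 pm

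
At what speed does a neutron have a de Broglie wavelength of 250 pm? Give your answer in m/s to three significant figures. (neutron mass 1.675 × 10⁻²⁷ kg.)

p = h/λ = 6.626 × 10⁻³⁴ / 2.500 × 10⁻¹⁰ = 2.650 × 10⁻²⁴ kg·m/s.
v = p/m = 2.650 × 10⁻²⁴ / 1.675 × 10⁻²⁷ = 1.58 × 10³ m/s = 1580 m/s.

v = 1580 m/s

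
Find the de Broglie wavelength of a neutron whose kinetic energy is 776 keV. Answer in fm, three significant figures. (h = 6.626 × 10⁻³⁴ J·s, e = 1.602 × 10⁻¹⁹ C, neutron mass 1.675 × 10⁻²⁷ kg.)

KE = 776 keV = 1.243 × 10⁻¹³ J.
p = √(2mKE) = √(2 × 1.675 × 10⁻²⁷ × 1.243 × 10⁻¹³) = 2.041 × 10⁻²⁰ kg·m/s.
λ = h/p = 6.626 × 10⁻³⁴ / 2.041 × 10⁻²⁰ = 3.25 × 10⁻¹⁴ m = 32.5 fm.

λ = 32.5 fm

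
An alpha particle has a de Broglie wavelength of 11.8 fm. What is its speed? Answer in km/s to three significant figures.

v = 8450 km/s

p = h/λ = 6.626 × 10⁻³⁴ / 1.180 × 10⁻¹⁴ = 5.615 × 10⁻²⁰ kg·m/s.
v = p/m = 5.615 × 10⁻²⁰ / 6.645 × 10⁻²⁷ = 8.45 × 10⁶ m/s = 8450 km/s.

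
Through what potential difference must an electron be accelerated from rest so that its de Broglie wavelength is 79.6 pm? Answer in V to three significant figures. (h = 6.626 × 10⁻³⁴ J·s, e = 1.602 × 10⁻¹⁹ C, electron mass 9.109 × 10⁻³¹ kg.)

V = 237 V

p = h/λ = 6.626 × 10⁻³⁴ / 7.960 × 10⁻¹¹ = 8.324 × 10⁻²⁴ kg·m/s.
KE = p²/(2m) = 3.803 × 10⁻¹⁷ J.
V = KE/e = 3.803 × 10⁻¹⁷ / (1.602 × 10⁻¹⁹) = 237 V.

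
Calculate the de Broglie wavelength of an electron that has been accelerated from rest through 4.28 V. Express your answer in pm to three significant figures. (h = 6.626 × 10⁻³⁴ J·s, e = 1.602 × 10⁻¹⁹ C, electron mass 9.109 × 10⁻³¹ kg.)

KE = eV = 1.602 × 10⁻¹⁹ × 4.280 = 6.857 × 10⁻¹⁹ J.
p = √(2mKE) = √(2 × 9.109 × 10⁻³¹ × 6.857 × 10⁻¹⁹) = 1.118 × 10⁻²⁴ kg·m/s.
λ = h/p = 6.626 × 10⁻³⁴ / 1.118 × 10⁻²⁴ = 5.93 × 10⁻¹⁰ m = 593 pm.

λ = 593 pm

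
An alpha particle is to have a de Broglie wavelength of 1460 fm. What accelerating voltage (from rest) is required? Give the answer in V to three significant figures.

V = 48.4 V

p = h/λ = 6.626 × 10⁻³⁴ / 1.460 × 10⁻¹² = 4.538 × 10⁻²² kg·m/s.
KE = p²/(2m) = 1.550 × 10⁻¹⁷ J.
V = KE/2e = 1.550 × 10⁻¹⁷ / (2 × 1.602 × 10⁻¹⁹) = 48.4 V.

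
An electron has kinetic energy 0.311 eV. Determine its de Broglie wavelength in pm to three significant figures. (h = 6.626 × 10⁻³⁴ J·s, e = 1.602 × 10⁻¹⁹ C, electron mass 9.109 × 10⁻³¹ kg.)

KE = 0.311 eV = 4.982 × 10⁻²⁰ J.
p = √(2mKE) = √(2 × 9.109 × 10⁻³¹ × 4.982 × 10⁻²⁰) = 3.013 × 10⁻²⁵ kg·m/s.
λ = h/p = 6.626 × 10⁻³⁴ / 3.013 × 10⁻²⁵ = 2.20 × 10⁻⁹ m = 2200 pm.

λ = 2200 pm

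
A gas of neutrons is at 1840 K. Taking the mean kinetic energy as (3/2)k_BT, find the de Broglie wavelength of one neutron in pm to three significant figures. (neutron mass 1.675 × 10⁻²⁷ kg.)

KE = (3/2)k_BT = 1.5 × 1.381 × 10⁻²³ × 1840 = 3.812 × 10⁻²⁰ J.
p = √(2mKE) = √(2 × 1.675 × 10⁻²⁷ × 3.812 × 10⁻²⁰) = 1.130 × 10⁻²³ kg·m/s.
λ = h/p = 5.86 × 10⁻¹¹ m = 58.6 pm.

λ = 58.6 pm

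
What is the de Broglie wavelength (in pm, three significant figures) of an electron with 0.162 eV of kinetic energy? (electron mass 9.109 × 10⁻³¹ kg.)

KE = 0.162 eV = 2.595 × 10⁻²⁰ J.
p = √(2mKE) = √(2 × 9.109 × 10⁻³¹ × 2.595 × 10⁻²⁰) = 2.174 × 10⁻²⁵ kg·m/s.
λ = h/p = 6.626 × 10⁻³⁴ / 2.174 × 10⁻²⁵ = 3.05 × 10⁻⁹ m = 3050 pm.

λ = 3050 pm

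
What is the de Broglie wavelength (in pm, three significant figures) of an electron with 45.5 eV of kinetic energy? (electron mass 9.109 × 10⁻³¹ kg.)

λ = 182 pm

KE = 45.5 eV = 7.289 × 10⁻¹⁸ J.
p = √(2mKE) = √(2 × 9.109 × 10⁻³¹ × 7.289 × 10⁻¹⁸) = 3.644 × 10⁻²⁴ kg·m/s.
λ = h/p = 6.626 × 10⁻³⁴ / 3.644 × 10⁻²⁴ = 1.82 × 10⁻¹⁰ m = 182 pm.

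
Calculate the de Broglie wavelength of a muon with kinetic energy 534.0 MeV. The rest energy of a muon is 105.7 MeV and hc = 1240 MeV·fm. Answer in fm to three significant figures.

λ = 1.97 fm

Total energy E = KE + m₀c² = 534.0 + 105.7 = 639.7 MeV.
(pc)² = E² − (m₀c²)² = (639.7)² − (105.7)² = 3.980 × 10⁵ MeV², so pc = 630.9 MeV.
λ = hc/(pc) = 1240 MeV·fm / 630.9 MeV = 1.97 fm.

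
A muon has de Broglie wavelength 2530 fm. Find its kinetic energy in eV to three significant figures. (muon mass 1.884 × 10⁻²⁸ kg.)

KE = 1140 eV

p = h/λ = 6.626 × 10⁻³⁴ / 2.530 × 10⁻¹² = 2.619 × 10⁻²² kg·m/s.
KE = p²/(2m) = (2.619 × 10⁻²²)² / (2 × 1.884 × 10⁻²⁸) = 1.820 × 10⁻¹⁶ J = 1140 eV.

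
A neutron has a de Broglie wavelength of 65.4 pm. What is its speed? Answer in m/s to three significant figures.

v = 6050 m/s

p = h/λ = 6.626 × 10⁻³⁴ / 6.540 × 10⁻¹¹ = 1.013 × 10⁻²³ kg·m/s.
v = p/m = 1.013 × 10⁻²³ / 1.675 × 10⁻²⁷ = 6.05 × 10³ m/s = 6050 m/s.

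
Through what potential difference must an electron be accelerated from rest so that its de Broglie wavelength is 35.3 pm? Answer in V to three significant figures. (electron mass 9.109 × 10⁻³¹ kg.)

p = h/λ = 6.626 × 10⁻³⁴ / 3.530 × 10⁻¹¹ = 1.877 × 10⁻²³ kg·m/s.
KE = p²/(2m) = 1.934 × 10⁻¹⁶ J.
V = KE/e = 1.934 × 10⁻¹⁶ / (1.602 × 10⁻¹⁹) = 1210 V.

V = 1210 V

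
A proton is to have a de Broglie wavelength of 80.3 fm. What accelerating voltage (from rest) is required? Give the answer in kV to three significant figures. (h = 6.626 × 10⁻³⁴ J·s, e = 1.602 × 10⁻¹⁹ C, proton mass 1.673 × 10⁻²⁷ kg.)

V = 127 kV

p = h/λ = 6.626 × 10⁻³⁴ / 8.030 × 10⁻¹⁴ = 8.252 × 10⁻²¹ kg·m/s.
KE = p²/(2m) = 2.035 × 10⁻¹⁴ J.
V = KE/e = 2.035 × 10⁻¹⁴ / (1.602 × 10⁻¹⁹) = 127 kV.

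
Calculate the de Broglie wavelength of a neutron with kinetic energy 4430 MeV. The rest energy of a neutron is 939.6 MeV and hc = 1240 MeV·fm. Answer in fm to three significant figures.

λ = 0.235 fm

Total energy E = KE + m₀c² = 4430 + 939.6 = 5369.6 MeV.
(pc)² = E² − (m₀c²)² = (5369.6)² − (939.6)² = 2.795 × 10⁷ MeV², so pc = 5287 MeV.
λ = hc/(pc) = 1240 MeV·fm / 5287 MeV = 0.235 fm.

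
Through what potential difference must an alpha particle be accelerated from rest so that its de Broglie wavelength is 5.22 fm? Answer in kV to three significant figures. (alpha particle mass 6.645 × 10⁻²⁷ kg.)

V = 3780 kV

p = h/λ = 6.626 × 10⁻³⁴ / 5.220 × 10⁻¹⁵ = 1.269 × 10⁻¹⁹ kg·m/s.
KE = p²/(2m) = 1.212 × 10⁻¹² J.
V = KE/2e = 1.212 × 10⁻¹² / (2 × 1.602 × 10⁻¹⁹) = 3780 kV.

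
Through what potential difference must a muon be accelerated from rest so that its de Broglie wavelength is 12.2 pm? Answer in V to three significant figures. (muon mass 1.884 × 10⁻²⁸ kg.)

p = h/λ = 6.626 × 10⁻³⁴ / 1.220 × 10⁻¹¹ = 5.431 × 10⁻²³ kg·m/s.
KE = p²/(2m) = 7.828 × 10⁻¹⁸ J.
V = KE/e = 7.828 × 10⁻¹⁸ / (1.602 × 10⁻¹⁹) = 48.9 V.

V = 48.9 V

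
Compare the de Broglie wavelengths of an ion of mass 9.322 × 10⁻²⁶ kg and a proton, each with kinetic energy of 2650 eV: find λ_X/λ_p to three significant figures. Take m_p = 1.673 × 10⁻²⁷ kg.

λ_X/λ_p = 0.134

At fixed KE, p = √(2mKE) so λ = h/p ∝ 1/√m.
λ_X/λ_p = √(m_p/m_X) = √(1.673 × 10⁻²⁷/9.322 × 10⁻²⁶) = √(0.01795) = 0.134.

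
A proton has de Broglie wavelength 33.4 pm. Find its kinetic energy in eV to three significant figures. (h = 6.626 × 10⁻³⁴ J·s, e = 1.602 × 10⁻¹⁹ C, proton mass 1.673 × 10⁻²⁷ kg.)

KE = 0.734 eV

p = h/λ = 6.626 × 10⁻³⁴ / 3.340 × 10⁻¹¹ = 1.984 × 10⁻²³ kg·m/s.
KE = p²/(2m) = (1.984 × 10⁻²³)² / (2 × 1.673 × 10⁻²⁷) = 1.176 × 10⁻¹⁹ J = 0.734 eV.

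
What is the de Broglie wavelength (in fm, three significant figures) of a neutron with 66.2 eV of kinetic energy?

λ = 3520 fm

KE = 66.2 eV = 1.061 × 10⁻¹⁷ J.
p = √(2mKE) = √(2 × 1.675 × 10⁻²⁷ × 1.061 × 10⁻¹⁷) = 1.885 × 10⁻²² kg·m/s.
λ = h/p = 6.626 × 10⁻³⁴ / 1.885 × 10⁻²² = 3.52 × 10⁻¹² m = 3520 fm.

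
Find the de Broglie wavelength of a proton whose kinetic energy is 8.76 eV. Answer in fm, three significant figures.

λ = 9670 fm

KE = 8.76 eV = 1.403 × 10⁻¹⁸ J.
p = √(2mKE) = √(2 × 1.673 × 10⁻²⁷ × 1.403 × 10⁻¹⁸) = 6.852 × 10⁻²³ kg·m/s.
λ = h/p = 6.626 × 10⁻³⁴ / 6.852 × 10⁻²³ = 9.67 × 10⁻¹² m = 9670 fm.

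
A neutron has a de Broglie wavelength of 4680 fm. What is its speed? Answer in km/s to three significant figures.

p = h/λ = 6.626 × 10⁻³⁴ / 4.680 × 10⁻¹² = 1.416 × 10⁻²² kg·m/s.
v = p/m = 1.416 × 10⁻²² / 1.675 × 10⁻²⁷ = 8.45 × 10⁴ m/s = 84.5 km/s.

v = 84.5 km/s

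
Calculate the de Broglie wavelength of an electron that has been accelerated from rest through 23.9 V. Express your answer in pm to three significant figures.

KE = eV = 1.602 × 10⁻¹⁹ × 23.90 = 3.829 × 10⁻¹⁸ J.
p = √(2mKE) = √(2 × 9.109 × 10⁻³¹ × 3.829 × 10⁻¹⁸) = 2.641 × 10⁻²⁴ kg·m/s.
λ = h/p = 6.626 × 10⁻³⁴ / 2.641 × 10⁻²⁴ = 2.51 × 10⁻¹⁰ m = 251 pm.

λ = 251 pm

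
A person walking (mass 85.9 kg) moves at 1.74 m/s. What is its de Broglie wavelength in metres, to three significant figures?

p = mv = 85.9 × 1.74 = 1.495 × 10² kg·m/s.
λ = h/p = 6.626 × 10⁻³⁴ / 1.495 × 10² = 4.43 × 10⁻³⁶ m.

λ = 4.43 × 10⁻³⁶ m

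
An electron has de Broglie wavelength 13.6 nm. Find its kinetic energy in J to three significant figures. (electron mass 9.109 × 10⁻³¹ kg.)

p = h/λ = 6.626 × 10⁻³⁴ / 1.360 × 10⁻⁸ = 4.872 × 10⁻²⁶ kg·m/s.
KE = p²/(2m) = (4.872 × 10⁻²⁶)² / (2 × 9.109 × 10⁻³¹) = 1.303 × 10⁻²¹ J = 1.30 × 10⁻²¹ J.

KE = 1.30 × 10⁻²¹ J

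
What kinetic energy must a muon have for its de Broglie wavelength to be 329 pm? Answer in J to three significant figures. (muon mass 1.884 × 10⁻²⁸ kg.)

KE = 1.08 × 10⁻²⁰ J

p = h/λ = 6.626 × 10⁻³⁴ / 3.290 × 10⁻¹⁰ = 2.014 × 10⁻²⁴ kg·m/s.
KE = p²/(2m) = (2.014 × 10⁻²⁴)² / (2 × 1.884 × 10⁻²⁸) = 1.076 × 10⁻²⁰ J = 1.08 × 10⁻²⁰ J.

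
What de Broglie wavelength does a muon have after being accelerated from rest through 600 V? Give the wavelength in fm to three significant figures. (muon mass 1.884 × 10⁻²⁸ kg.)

KE = eV = 1.602 × 10⁻¹⁹ × 600.0 = 9.612 × 10⁻¹⁷ J.
p = √(2mKE) = √(2 × 1.884 × 10⁻²⁸ × 9.612 × 10⁻¹⁷) = 1.903 × 10⁻²² kg·m/s.
λ = h/p = 6.626 × 10⁻³⁴ / 1.903 × 10⁻²² = 3.48 × 10⁻¹² m = 3480 fm.

λ = 3480 fm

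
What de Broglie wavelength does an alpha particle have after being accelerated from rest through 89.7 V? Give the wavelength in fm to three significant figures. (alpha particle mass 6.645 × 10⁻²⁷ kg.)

KE = 2eV = 2 × 1.602 × 10⁻¹⁹ × 89.70 = 2.874 × 10⁻¹⁷ J.
p = √(2mKE) = √(2 × 6.645 × 10⁻²⁷ × 2.874 × 10⁻¹⁷) = 6.180 × 10⁻²² kg·m/s.
λ = h/p = 6.626 × 10⁻³⁴ / 6.180 × 10⁻²² = 1.07 × 10⁻¹² m = 1070 fm.

λ = 1070 fm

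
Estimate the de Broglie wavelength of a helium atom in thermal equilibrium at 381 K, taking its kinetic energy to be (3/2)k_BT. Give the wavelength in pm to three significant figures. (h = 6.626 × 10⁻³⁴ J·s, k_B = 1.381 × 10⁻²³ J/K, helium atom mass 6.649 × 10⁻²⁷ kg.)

KE = (3/2)k_BT = 1.5 × 1.381 × 10⁻²³ × 381 = 7.892 × 10⁻²¹ J.
p = √(2mKE) = √(2 × 6.649 × 10⁻²⁷ × 7.892 × 10⁻²¹) = 1.024 × 10⁻²³ kg·m/s.
λ = h/p = 6.47 × 10⁻¹¹ m = 64.7 pm.

λ = 64.7 pm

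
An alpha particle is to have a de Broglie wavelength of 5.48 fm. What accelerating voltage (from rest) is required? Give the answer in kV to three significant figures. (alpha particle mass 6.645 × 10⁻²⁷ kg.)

p = h/λ = 6.626 × 10⁻³⁴ / 5.480 × 10⁻¹⁵ = 1.209 × 10⁻¹⁹ kg·m/s.
KE = p²/(2m) = 1.100 × 10⁻¹² J.
V = KE/2e = 1.100 × 10⁻¹² / (2 × 1.602 × 10⁻¹⁹) = 3430 kV.

V = 3430 kV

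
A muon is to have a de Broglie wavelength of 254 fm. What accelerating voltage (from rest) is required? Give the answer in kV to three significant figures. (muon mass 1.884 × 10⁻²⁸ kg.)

p = h/λ = 6.626 × 10⁻³⁴ / 2.540 × 10⁻¹³ = 2.609 × 10⁻²¹ kg·m/s.
KE = p²/(2m) = 1.806 × 10⁻¹⁴ J.
V = KE/e = 1.806 × 10⁻¹⁴ / (1.602 × 10⁻¹⁹) = 113 kV.

V = 113 kV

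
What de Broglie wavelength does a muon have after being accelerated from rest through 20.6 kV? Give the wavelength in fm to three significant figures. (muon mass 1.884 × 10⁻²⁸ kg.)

KE = eV = 1.602 × 10⁻¹⁹ × 2.060 × 10⁴ = 3.300 × 10⁻¹⁵ J.
p = √(2mKE) = √(2 × 1.884 × 10⁻²⁸ × 3.300 × 10⁻¹⁵) = 1.115 × 10⁻²¹ kg·m/s.
λ = h/p = 6.626 × 10⁻³⁴ / 1.115 × 10⁻²¹ = 5.94 × 10⁻¹³ m = 594 fm.

λ = 594 fm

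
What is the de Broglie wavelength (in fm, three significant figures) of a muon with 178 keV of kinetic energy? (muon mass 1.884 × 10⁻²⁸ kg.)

λ = 202 fm

KE = 178 keV = 2.852 × 10⁻¹⁴ J.
p = √(2mKE) = √(2 × 1.884 × 10⁻²⁸ × 2.852 × 10⁻¹⁴) = 3.278 × 10⁻²¹ kg·m/s.
λ = h/p = 6.626 × 10⁻³⁴ / 3.278 × 10⁻²¹ = 2.02 × 10⁻¹³ m = 202 fm.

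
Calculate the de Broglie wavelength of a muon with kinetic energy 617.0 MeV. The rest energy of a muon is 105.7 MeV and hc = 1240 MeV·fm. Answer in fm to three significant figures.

λ = 1.73 fm

Total energy E = KE + m₀c² = 617.0 + 105.7 = 722.7 MeV.
(pc)² = E² − (m₀c²)² = (722.7)² − (105.7)² = 5.111 × 10⁵ MeV², so pc = 714.9 MeV.
λ = hc/(pc) = 1240 MeV·fm / 714.9 MeV = 1.73 fm.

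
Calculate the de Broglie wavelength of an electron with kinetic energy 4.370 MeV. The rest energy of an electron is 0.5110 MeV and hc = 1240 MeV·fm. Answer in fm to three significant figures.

Total energy E = KE + m₀c² = 4.370 + 0.5110 = 4.8810 MeV.
(pc)² = E² − (m₀c²)² = (4.8810)² − (0.5110)² = 23.56 MeV², so pc = 4.854 MeV.
λ = hc/(pc) = 1240 MeV·fm / 4.854 MeV = 255 fm.

λ = 255 fm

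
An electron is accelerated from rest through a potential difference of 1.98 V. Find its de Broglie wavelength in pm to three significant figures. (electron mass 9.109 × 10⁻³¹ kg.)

KE = eV = 1.602 × 10⁻¹⁹ × 1.980 = 3.172 × 10⁻¹⁹ J.
p = √(2mKE) = √(2 × 9.109 × 10⁻³¹ × 3.172 × 10⁻¹⁹) = 7.602 × 10⁻²⁵ kg·m/s.
λ = h/p = 6.626 × 10⁻³⁴ / 7.602 × 10⁻²⁵ = 8.72 × 10⁻¹⁰ m = 872 pm.

λ = 872 pm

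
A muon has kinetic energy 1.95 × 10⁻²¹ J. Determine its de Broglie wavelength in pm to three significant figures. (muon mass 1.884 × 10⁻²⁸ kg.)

p = √(2mKE) = √(2 × 1.884 × 10⁻²⁸ × 1.950 × 10⁻²¹) = 8.572 × 10⁻²⁵ kg·m/s.
λ = h/p = 6.626 × 10⁻³⁴ / 8.572 × 10⁻²⁵ = 7.73 × 10⁻¹⁰ m = 773 pm.

λ = 773 pm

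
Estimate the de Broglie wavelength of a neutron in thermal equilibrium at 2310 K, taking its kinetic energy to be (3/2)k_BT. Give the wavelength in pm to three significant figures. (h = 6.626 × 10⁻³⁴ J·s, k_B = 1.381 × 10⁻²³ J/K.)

λ = 52.3 pm

KE = (3/2)k_BT = 1.5 × 1.381 × 10⁻²³ × 2310 = 4.785 × 10⁻²⁰ J.
p = √(2mKE) = √(2 × 1.675 × 10⁻²⁷ × 4.785 × 10⁻²⁰) = 1.266 × 10⁻²³ kg·m/s.
λ = h/p = 5.23 × 10⁻¹¹ m = 52.3 pm.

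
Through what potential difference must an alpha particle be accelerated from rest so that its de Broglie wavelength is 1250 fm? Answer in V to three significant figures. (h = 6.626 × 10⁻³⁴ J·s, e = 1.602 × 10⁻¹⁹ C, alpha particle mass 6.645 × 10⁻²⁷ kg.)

V = 66.0 V

p = h/λ = 6.626 × 10⁻³⁴ / 1.250 × 10⁻¹² = 5.301 × 10⁻²² kg·m/s.
KE = p²/(2m) = 2.114 × 10⁻¹⁷ J.
V = KE/2e = 2.114 × 10⁻¹⁷ / (2 × 1.602 × 10⁻¹⁹) = 66.0 V.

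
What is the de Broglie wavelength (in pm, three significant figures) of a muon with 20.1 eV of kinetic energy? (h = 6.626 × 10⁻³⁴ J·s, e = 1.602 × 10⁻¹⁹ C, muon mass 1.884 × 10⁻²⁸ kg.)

λ = 19.0 pm

KE = 20.1 eV = 3.220 × 10⁻¹⁸ J.
p = √(2mKE) = √(2 × 1.884 × 10⁻²⁸ × 3.220 × 10⁻¹⁸) = 3.483 × 10⁻²³ kg·m/s.
λ = h/p = 6.626 × 10⁻³⁴ / 3.483 × 10⁻²³ = 1.90 × 10⁻¹¹ m = 19.0 pm.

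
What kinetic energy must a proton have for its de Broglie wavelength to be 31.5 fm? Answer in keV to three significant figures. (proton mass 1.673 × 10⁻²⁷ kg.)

p = h/λ = 6.626 × 10⁻³⁴ / 3.150 × 10⁻¹⁴ = 2.103 × 10⁻²⁰ kg·m/s.
KE = p²/(2m) = (2.103 × 10⁻²⁰)² / (2 × 1.673 × 10⁻²⁷) = 1.322 × 10⁻¹³ J = 825 keV.

KE = 825 keV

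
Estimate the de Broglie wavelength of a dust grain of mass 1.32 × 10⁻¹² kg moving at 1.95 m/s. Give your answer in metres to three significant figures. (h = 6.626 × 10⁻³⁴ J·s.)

p = mv = 1.32 × 10⁻¹² × 1.95 = 2.574 × 10⁻¹² kg·m/s.
λ = h/p = 6.626 × 10⁻³⁴ / 2.574 × 10⁻¹² = 2.57 × 10⁻²² m.

λ = 2.57 × 10⁻²² m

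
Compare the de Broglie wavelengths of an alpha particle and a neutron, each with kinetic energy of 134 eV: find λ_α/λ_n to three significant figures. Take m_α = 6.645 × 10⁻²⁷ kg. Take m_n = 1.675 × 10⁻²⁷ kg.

At fixed KE, p = √(2mKE) so λ = h/p ∝ 1/√m.
λ_α/λ_n = √(m_n/m_α) = √(1.675 × 10⁻²⁷/6.645 × 10⁻²⁷) = √(0.2521) = 0.502.

λ_α/λ_n = 0.502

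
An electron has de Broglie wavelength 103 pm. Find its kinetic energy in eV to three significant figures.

KE = 142 eV

p = h/λ = 6.626 × 10⁻³⁴ / 1.030 × 10⁻¹⁰ = 6.433 × 10⁻²⁴ kg·m/s.
KE = p²/(2m) = (6.433 × 10⁻²⁴)² / (2 × 9.109 × 10⁻³¹) = 2.272 × 10⁻¹⁷ J = 142 eV.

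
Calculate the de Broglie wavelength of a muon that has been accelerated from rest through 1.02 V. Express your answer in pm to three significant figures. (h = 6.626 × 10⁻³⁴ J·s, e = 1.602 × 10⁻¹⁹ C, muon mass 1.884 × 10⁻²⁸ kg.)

KE = eV = 1.602 × 10⁻¹⁹ × 1.020 = 1.634 × 10⁻¹⁹ J.
p = √(2mKE) = √(2 × 1.884 × 10⁻²⁸ × 1.634 × 10⁻¹⁹) = 7.847 × 10⁻²⁴ kg·m/s.
λ = h/p = 6.626 × 10⁻³⁴ / 7.847 × 10⁻²⁴ = 8.44 × 10⁻¹¹ m = 84.4 pm.

λ = 84.4 pm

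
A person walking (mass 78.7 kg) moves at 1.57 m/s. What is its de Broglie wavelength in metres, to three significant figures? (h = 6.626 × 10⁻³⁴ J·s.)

p = mv = 78.7 × 1.57 = 1.236 × 10² kg·m/s.
λ = h/p = 6.626 × 10⁻³⁴ / 1.236 × 10² = 5.36 × 10⁻³⁶ m.

λ = 5.36 × 10⁻³⁶ m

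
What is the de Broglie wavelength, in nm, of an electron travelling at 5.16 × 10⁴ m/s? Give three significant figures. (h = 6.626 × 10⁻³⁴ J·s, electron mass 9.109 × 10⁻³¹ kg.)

p = mv = 9.109 × 10⁻³¹ × 5.16 × 10⁴ = 4.700 × 10⁻²⁶ kg·m/s.
λ = h/p = 6.626 × 10⁻³⁴ / 4.700 × 10⁻²⁶ = 1.41 × 10⁻⁸ m = 14.1 nm.

λ = 14.1 nm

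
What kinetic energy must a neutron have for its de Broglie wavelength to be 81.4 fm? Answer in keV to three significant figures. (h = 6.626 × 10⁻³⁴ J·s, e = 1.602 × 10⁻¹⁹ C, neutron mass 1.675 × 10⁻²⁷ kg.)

KE = 123 keV

p = h/λ = 6.626 × 10⁻³⁴ / 8.140 × 10⁻¹⁴ = 8.140 × 10⁻²¹ kg·m/s.
KE = p²/(2m) = (8.140 × 10⁻²¹)² / (2 × 1.675 × 10⁻²⁷) = 1.978 × 10⁻¹⁴ J = 123 keV.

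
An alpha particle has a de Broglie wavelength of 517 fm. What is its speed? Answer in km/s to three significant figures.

v = 193 km/s

p = h/λ = 6.626 × 10⁻³⁴ / 5.170 × 10⁻¹³ = 1.282 × 10⁻²¹ kg·m/s.
v = p/m = 1.282 × 10⁻²¹ / 6.645 × 10⁻²⁷ = 1.93 × 10⁵ m/s = 193 km/s.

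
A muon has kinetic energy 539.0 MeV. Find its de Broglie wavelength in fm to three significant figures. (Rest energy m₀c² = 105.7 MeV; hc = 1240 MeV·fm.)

λ = 1.95 fm

Total energy E = KE + m₀c² = 539.0 + 105.7 = 644.7 MeV.
(pc)² = E² − (m₀c²)² = (644.7)² − (105.7)² = 4.045 × 10⁵ MeV², so pc = 636.0 MeV.
λ = hc/(pc) = 1240 MeV·fm / 636.0 MeV = 1.95 fm.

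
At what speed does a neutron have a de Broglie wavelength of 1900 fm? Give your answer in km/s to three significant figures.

p = h/λ = 6.626 × 10⁻³⁴ / 1.900 × 10⁻¹² = 3.487 × 10⁻²² kg·m/s.
v = p/m = 3.487 × 10⁻²² / 1.675 × 10⁻²⁷ = 2.08 × 10⁵ m/s = 208 km/s.

v = 208 km/s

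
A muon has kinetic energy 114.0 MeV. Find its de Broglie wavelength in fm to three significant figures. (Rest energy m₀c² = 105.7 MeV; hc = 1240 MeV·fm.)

λ = 6.44 fm

Total energy E = KE + m₀c² = 114.0 + 105.7 = 219.7 MeV.
(pc)² = E² − (m₀c²)² = (219.7)² − (105.7)² = 3.710 × 10⁴ MeV², so pc = 192.6 MeV.
λ = hc/(pc) = 1240 MeV·fm / 192.6 MeV = 6.44 fm.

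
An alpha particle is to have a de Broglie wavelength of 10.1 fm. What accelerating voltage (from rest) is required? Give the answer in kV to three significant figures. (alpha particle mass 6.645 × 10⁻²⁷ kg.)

V = 1010 kV

p = h/λ = 6.626 × 10⁻³⁴ / 1.010 × 10⁻¹⁴ = 6.560 × 10⁻²⁰ kg·m/s.
KE = p²/(2m) = 3.238 × 10⁻¹³ J.
V = KE/2e = 3.238 × 10⁻¹³ / (2 × 1.602 × 10⁻¹⁹) = 1010 kV.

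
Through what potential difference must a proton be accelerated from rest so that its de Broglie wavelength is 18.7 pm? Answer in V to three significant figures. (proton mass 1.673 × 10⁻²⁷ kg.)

V = 2.34 V

p = h/λ = 6.626 × 10⁻³⁴ / 1.870 × 10⁻¹¹ = 3.543 × 10⁻²³ kg·m/s.
KE = p²/(2m) = 3.752 × 10⁻¹⁹ J.
V = KE/e = 3.752 × 10⁻¹⁹ / (1.602 × 10⁻¹⁹) = 2.34 V.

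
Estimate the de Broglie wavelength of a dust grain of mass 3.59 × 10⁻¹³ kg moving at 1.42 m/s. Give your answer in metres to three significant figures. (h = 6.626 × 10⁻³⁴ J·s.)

λ = 1.30 × 10⁻²¹ m

p = mv = 3.59 × 10⁻¹³ × 1.42 = 5.098 × 10⁻¹³ kg·m/s.
λ = h/p = 6.626 × 10⁻³⁴ / 5.098 × 10⁻¹³ = 1.30 × 10⁻²¹ m.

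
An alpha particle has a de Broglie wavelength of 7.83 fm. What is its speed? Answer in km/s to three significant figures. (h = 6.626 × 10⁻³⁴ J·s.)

p = h/λ = 6.626 × 10⁻³⁴ / 7.830 × 10⁻¹⁵ = 8.462 × 10⁻²⁰ kg·m/s.
v = p/m = 8.462 × 10⁻²⁰ / 6.645 × 10⁻²⁷ = 1.27 × 10⁷ m/s = 1.27 × 10⁴ km/s.

v = 1.27 × 10⁴ km/s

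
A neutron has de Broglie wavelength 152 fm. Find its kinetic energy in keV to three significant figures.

p = h/λ = 6.626 × 10⁻³⁴ / 1.520 × 10⁻¹³ = 4.359 × 10⁻²¹ kg·m/s.
KE = p²/(2m) = (4.359 × 10⁻²¹)² / (2 × 1.675 × 10⁻²⁷) = 5.672 × 10⁻¹⁵ J = 35.4 keV.

KE = 35.4 keV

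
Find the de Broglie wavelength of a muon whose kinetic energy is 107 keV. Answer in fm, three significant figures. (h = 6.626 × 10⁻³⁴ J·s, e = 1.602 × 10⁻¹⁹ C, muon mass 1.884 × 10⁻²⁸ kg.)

KE = 107 keV = 1.714 × 10⁻¹⁴ J.
p = √(2mKE) = √(2 × 1.884 × 10⁻²⁸ × 1.714 × 10⁻¹⁴) = 2.541 × 10⁻²¹ kg·m/s.
λ = h/p = 6.626 × 10⁻³⁴ / 2.541 × 10⁻²¹ = 2.61 × 10⁻¹³ m = 261 fm.

λ = 261 fm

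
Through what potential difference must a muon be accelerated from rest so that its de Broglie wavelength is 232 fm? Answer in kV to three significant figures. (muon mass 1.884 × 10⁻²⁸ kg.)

p = h/λ = 6.626 × 10⁻³⁴ / 2.320 × 10⁻¹³ = 2.856 × 10⁻²¹ kg·m/s.
KE = p²/(2m) = 2.165 × 10⁻¹⁴ J.
V = KE/e = 2.165 × 10⁻¹⁴ / (1.602 × 10⁻¹⁹) = 135 kV.

V = 135 kV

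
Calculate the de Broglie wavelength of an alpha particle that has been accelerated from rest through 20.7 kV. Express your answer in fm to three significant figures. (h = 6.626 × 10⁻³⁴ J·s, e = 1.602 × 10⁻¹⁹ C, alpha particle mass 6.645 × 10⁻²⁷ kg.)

KE = 2eV = 2 × 1.602 × 10⁻¹⁹ × 2.070 × 10⁴ = 6.632 × 10⁻¹⁵ J.
p = √(2mKE) = √(2 × 6.645 × 10⁻²⁷ × 6.632 × 10⁻¹⁵) = 9.388 × 10⁻²¹ kg·m/s.
λ = h/p = 6.626 × 10⁻³⁴ / 9.388 × 10⁻²¹ = 7.06 × 10⁻¹⁴ m = 70.6 fm.

λ = 70.6 fm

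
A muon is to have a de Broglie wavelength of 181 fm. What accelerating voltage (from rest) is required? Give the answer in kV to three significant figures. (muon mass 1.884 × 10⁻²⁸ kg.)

V = 222 kV

p = h/λ = 6.626 × 10⁻³⁴ / 1.810 × 10⁻¹³ = 3.661 × 10⁻²¹ kg·m/s.
KE = p²/(2m) = 3.557 × 10⁻¹⁴ J.
V = KE/e = 3.557 × 10⁻¹⁴ / (1.602 × 10⁻¹⁹) = 222 kV.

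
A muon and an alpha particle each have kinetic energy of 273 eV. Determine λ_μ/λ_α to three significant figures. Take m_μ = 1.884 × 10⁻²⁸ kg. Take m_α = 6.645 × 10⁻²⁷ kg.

λ_μ/λ_α = 5.94

At fixed KE, p = √(2mKE) so λ = h/p ∝ 1/√m.
λ_μ/λ_α = √(m_α/m_μ) = √(6.645 × 10⁻²⁷/1.884 × 10⁻²⁸) = √(35.27) = 5.94.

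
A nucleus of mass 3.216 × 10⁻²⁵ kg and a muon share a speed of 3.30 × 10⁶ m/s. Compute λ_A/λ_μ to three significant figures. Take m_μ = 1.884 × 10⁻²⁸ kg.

At fixed v, p = mv so λ = h/(mv) ∝ 1/m.
λ_A/λ_μ = m_μ/m_A = 1.884 × 10⁻²⁸/3.216 × 10⁻²⁵ = 5.86 × 10⁻⁴.

λ_A/λ_μ = 5.86 × 10⁻⁴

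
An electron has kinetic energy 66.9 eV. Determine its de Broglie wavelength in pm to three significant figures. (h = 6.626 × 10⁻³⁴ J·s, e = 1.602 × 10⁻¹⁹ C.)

λ = 150 pm

KE = 66.9 eV = 1.072 × 10⁻¹⁷ J.
p = √(2mKE) = √(2 × 9.109 × 10⁻³¹ × 1.072 × 10⁻¹⁷) = 4.419 × 10⁻²⁴ kg·m/s.
λ = h/p = 6.626 × 10⁻³⁴ / 4.419 × 10⁻²⁴ = 1.50 × 10⁻¹⁰ m = 150 pm.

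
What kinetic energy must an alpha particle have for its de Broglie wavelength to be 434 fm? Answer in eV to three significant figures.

KE = 1090 eV

p = h/λ = 6.626 × 10⁻³⁴ / 4.340 × 10⁻¹³ = 1.527 × 10⁻²¹ kg·m/s.
KE = p²/(2m) = (1.527 × 10⁻²¹)² / (2 × 6.645 × 10⁻²⁷) = 1.754 × 10⁻¹⁶ J = 1090 eV.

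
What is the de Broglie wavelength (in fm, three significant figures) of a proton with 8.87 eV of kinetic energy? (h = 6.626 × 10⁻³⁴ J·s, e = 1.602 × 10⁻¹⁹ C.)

KE = 8.87 eV = 1.421 × 10⁻¹⁸ J.
p = √(2mKE) = √(2 × 1.673 × 10⁻²⁷ × 1.421 × 10⁻¹⁸) = 6.895 × 10⁻²³ kg·m/s.
λ = h/p = 6.626 × 10⁻³⁴ / 6.895 × 10⁻²³ = 9.61 × 10⁻¹² m = 9610 fm.

λ = 9610 fm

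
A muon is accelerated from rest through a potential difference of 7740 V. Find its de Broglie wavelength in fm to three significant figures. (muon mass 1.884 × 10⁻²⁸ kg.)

λ = 969 fm

KE = eV = 1.602 × 10⁻¹⁹ × 7740 = 1.240 × 10⁻¹⁵ J.
p = √(2mKE) = √(2 × 1.884 × 10⁻²⁸ × 1.240 × 10⁻¹⁵) = 6.835 × 10⁻²² kg·m/s.
λ = h/p = 6.626 × 10⁻³⁴ / 6.835 × 10⁻²² = 9.69 × 10⁻¹³ m = 969 fm.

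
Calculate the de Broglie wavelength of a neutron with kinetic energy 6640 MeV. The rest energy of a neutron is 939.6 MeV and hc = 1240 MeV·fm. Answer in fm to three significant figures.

Total energy E = KE + m₀c² = 6640 + 939.6 = 7579.6 MeV.
(pc)² = E² − (m₀c²)² = (7579.6)² − (939.6)² = 5.657 × 10⁷ MeV², so pc = 7521 MeV.
λ = hc/(pc) = 1240 MeV·fm / 7521 MeV = 0.165 fm.

λ = 0.165 fm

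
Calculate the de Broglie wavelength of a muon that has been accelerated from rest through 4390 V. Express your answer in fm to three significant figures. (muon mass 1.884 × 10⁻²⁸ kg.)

λ = 1290 fm

KE = eV = 1.602 × 10⁻¹⁹ × 4390 = 7.033 × 10⁻¹⁶ J.
p = √(2mKE) = √(2 × 1.884 × 10⁻²⁸ × 7.033 × 10⁻¹⁶) = 5.148 × 10⁻²² kg·m/s.
λ = h/p = 6.626 × 10⁻³⁴ / 5.148 × 10⁻²² = 1.29 × 10⁻¹² m = 1290 fm.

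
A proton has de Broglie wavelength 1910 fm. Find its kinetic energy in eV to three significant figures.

p = h/λ = 6.626 × 10⁻³⁴ / 1.910 × 10⁻¹² = 3.469 × 10⁻²² kg·m/s.
KE = p²/(2m) = (3.469 × 10⁻²²)² / (2 × 1.673 × 10⁻²⁷) = 3.597 × 10⁻¹⁷ J = 225 eV.

KE = 225 eV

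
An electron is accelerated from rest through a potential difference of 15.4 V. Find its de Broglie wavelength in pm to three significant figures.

KE = eV = 1.602 × 10⁻¹⁹ × 15.40 = 2.467 × 10⁻¹⁸ J.
p = √(2mKE) = √(2 × 9.109 × 10⁻³¹ × 2.467 × 10⁻¹⁸) = 2.120 × 10⁻²⁴ kg·m/s.
λ = h/p = 6.626 × 10⁻³⁴ / 2.120 × 10⁻²⁴ = 3.13 × 10⁻¹⁰ m = 313 pm.

λ = 313 pm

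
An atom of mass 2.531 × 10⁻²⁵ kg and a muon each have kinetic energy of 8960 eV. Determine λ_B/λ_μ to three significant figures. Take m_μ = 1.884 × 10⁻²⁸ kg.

At fixed KE, p = √(2mKE) so λ = h/p ∝ 1/√m.
λ_B/λ_μ = √(m_μ/m_B) = √(1.884 × 10⁻²⁸/2.531 × 10⁻²⁵) = √(7.444 × 10⁻⁴) = 0.0273.

λ_B/λ_μ = 0.0273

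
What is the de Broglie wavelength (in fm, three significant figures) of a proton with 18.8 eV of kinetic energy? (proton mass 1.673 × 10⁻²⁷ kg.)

KE = 18.8 eV = 3.012 × 10⁻¹⁸ J.
p = √(2mKE) = √(2 × 1.673 × 10⁻²⁷ × 3.012 × 10⁻¹⁸) = 1.004 × 10⁻²² kg·m/s.
λ = h/p = 6.626 × 10⁻³⁴ / 1.004 × 10⁻²² = 6.60 × 10⁻¹² m = 6600 fm.

λ = 6600 fm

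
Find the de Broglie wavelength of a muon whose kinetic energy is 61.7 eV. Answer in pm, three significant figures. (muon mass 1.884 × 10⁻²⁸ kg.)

KE = 61.7 eV = 9.884 × 10⁻¹⁸ J.
p = √(2mKE) = √(2 × 1.884 × 10⁻²⁸ × 9.884 × 10⁻¹⁸) = 6.103 × 10⁻²³ kg·m/s.
λ = h/p = 6.626 × 10⁻³⁴ / 6.103 × 10⁻²³ = 1.09 × 10⁻¹¹ m = 10.9 pm.

λ = 10.9 pm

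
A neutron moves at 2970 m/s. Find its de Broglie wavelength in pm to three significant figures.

p = mv = 1.675 × 10⁻²⁷ × 2970 = 4.975 × 10⁻²⁴ kg·m/s.
λ = h/p = 6.626 × 10⁻³⁴ / 4.975 × 10⁻²⁴ = 1.33 × 10⁻¹⁰ m = 133 pm.

λ = 133 pm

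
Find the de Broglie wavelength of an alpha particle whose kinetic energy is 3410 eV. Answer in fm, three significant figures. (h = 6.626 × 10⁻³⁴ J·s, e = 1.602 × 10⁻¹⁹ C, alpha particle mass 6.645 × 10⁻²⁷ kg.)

λ = 246 fm

KE = 3410 eV = 5.463 × 10⁻¹⁶ J.
p = √(2mKE) = √(2 × 6.645 × 10⁻²⁷ × 5.463 × 10⁻¹⁶) = 2.694 × 10⁻²¹ kg·m/s.
λ = h/p = 6.626 × 10⁻³⁴ / 2.694 × 10⁻²¹ = 2.46 × 10⁻¹³ m = 246 fm.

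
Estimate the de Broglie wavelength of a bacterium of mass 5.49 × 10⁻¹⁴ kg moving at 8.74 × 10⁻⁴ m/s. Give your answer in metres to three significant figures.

p = mv = 5.49 × 10⁻¹⁴ × 8.74 × 10⁻⁴ = 4.798 × 10⁻¹⁷ kg·m/s.
λ = h/p = 6.626 × 10⁻³⁴ / 4.798 × 10⁻¹⁷ = 1.38 × 10⁻¹⁷ m.

λ = 1.38 × 10⁻¹⁷ m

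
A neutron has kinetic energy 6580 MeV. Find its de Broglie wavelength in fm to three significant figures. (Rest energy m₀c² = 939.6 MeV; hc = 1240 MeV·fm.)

Total energy E = KE + m₀c² = 6580 + 939.6 = 7519.6 MeV.
(pc)² = E² − (m₀c²)² = (7519.6)² − (939.6)² = 5.566 × 10⁷ MeV², so pc = 7461 MeV.
λ = hc/(pc) = 1240 MeV·fm / 7461 MeV = 0.166 fm.

λ = 0.166 fm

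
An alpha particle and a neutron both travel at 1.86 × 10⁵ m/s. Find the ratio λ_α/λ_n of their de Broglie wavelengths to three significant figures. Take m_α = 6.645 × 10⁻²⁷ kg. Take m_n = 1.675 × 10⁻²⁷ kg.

λ_α/λ_n = 0.252

At fixed v, p = mv so λ = h/(mv) ∝ 1/m.
λ_α/λ_n = m_n/m_α = 1.675 × 10⁻²⁷/6.645 × 10⁻²⁷ = 0.252.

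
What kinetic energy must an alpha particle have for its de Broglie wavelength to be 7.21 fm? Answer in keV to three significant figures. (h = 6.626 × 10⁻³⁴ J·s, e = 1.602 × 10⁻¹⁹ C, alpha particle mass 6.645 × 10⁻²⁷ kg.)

p = h/λ = 6.626 × 10⁻³⁴ / 7.210 × 10⁻¹⁵ = 9.190 × 10⁻²⁰ kg·m/s.
KE = p²/(2m) = (9.190 × 10⁻²⁰)² / (2 × 6.645 × 10⁻²⁷) = 6.355 × 10⁻¹³ J = 3970 keV.

KE = 3970 keV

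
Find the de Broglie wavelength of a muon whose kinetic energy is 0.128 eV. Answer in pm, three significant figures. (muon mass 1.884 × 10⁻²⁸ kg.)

KE = 0.128 eV = 2.051 × 10⁻²⁰ J.
p = √(2mKE) = √(2 × 1.884 × 10⁻²⁸ × 2.051 × 10⁻²⁰) = 2.780 × 10⁻²⁴ kg·m/s.
λ = h/p = 6.626 × 10⁻³⁴ / 2.780 × 10⁻²⁴ = 2.38 × 10⁻¹⁰ m = 238 pm.

λ = 238 pm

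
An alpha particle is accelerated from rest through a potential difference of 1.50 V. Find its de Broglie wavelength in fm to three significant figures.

λ = 8290 fm

KE = 2eV = 2 × 1.602 × 10⁻¹⁹ × 1.500 = 4.806 × 10⁻¹⁹ J.
p = √(2mKE) = √(2 × 6.645 × 10⁻²⁷ × 4.806 × 10⁻¹⁹) = 7.992 × 10⁻²³ kg·m/s.
λ = h/p = 6.626 × 10⁻³⁴ / 7.992 × 10⁻²³ = 8.29 × 10⁻¹² m = 8290 fm.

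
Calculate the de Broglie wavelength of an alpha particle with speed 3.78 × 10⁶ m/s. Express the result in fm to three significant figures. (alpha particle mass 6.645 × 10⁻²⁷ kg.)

p = mv = 6.645 × 10⁻²⁷ × 3.78 × 10⁶ = 2.512 × 10⁻²⁰ kg·m/s.
λ = h/p = 6.626 × 10⁻³⁴ / 2.512 × 10⁻²⁰ = 2.64 × 10⁻¹⁴ m = 26.4 fm.

λ = 26.4 fm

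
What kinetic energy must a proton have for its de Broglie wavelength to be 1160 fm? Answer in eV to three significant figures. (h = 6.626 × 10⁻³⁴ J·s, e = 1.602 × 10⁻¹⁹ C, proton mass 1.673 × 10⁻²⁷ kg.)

p = h/λ = 6.626 × 10⁻³⁴ / 1.160 × 10⁻¹² = 5.712 × 10⁻²² kg·m/s.
KE = p²/(2m) = (5.712 × 10⁻²²)² / (2 × 1.673 × 10⁻²⁷) = 9.751 × 10⁻¹⁷ J = 609 eV.

KE = 609 eV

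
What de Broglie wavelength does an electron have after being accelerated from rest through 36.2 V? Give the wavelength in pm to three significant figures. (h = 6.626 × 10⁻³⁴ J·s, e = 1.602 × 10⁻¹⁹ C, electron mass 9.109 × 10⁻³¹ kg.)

KE = eV = 1.602 × 10⁻¹⁹ × 36.20 = 5.799 × 10⁻¹⁸ J.
p = √(2mKE) = √(2 × 9.109 × 10⁻³¹ × 5.799 × 10⁻¹⁸) = 3.250 × 10⁻²⁴ kg·m/s.
λ = h/p = 6.626 × 10⁻³⁴ / 3.250 × 10⁻²⁴ = 2.04 × 10⁻¹⁰ m = 204 pm.

λ = 204 pm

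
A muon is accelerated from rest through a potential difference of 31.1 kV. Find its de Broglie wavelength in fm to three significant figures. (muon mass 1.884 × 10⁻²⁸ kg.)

λ = 484 fm

KE = eV = 1.602 × 10⁻¹⁹ × 3.110 × 10⁴ = 4.982 × 10⁻¹⁵ J.
p = √(2mKE) = √(2 × 1.884 × 10⁻²⁸ × 4.982 × 10⁻¹⁵) = 1.370 × 10⁻²¹ kg·m/s.
λ = h/p = 6.626 × 10⁻³⁴ / 1.370 × 10⁻²¹ = 4.84 × 10⁻¹³ m = 484 fm.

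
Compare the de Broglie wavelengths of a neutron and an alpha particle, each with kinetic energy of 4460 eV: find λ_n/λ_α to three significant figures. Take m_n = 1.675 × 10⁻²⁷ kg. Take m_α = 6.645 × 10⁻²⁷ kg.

At fixed KE, p = √(2mKE) so λ = h/p ∝ 1/√m.
λ_n/λ_α = √(m_α/m_n) = √(6.645 × 10⁻²⁷/1.675 × 10⁻²⁷) = √(3.967) = 1.99.

λ_n/λ_α = 1.99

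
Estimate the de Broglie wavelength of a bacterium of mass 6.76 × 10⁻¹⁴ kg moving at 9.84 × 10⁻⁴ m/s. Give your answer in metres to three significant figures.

λ = 9.96 × 10⁻¹⁸ m

p = mv = 6.76 × 10⁻¹⁴ × 9.84 × 10⁻⁴ = 6.652 × 10⁻¹⁷ kg·m/s.
λ = h/p = 6.626 × 10⁻³⁴ / 6.652 × 10⁻¹⁷ = 9.96 × 10⁻¹⁸ m.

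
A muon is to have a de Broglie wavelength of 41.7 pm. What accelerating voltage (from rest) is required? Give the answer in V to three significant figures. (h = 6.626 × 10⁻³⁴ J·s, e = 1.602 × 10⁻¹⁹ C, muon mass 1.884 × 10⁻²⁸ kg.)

V = 4.18 V

p = h/λ = 6.626 × 10⁻³⁴ / 4.170 × 10⁻¹¹ = 1.589 × 10⁻²³ kg·m/s.
KE = p²/(2m) = 6.701 × 10⁻¹⁹ J.
V = KE/e = 6.701 × 10⁻¹⁹ / (1.602 × 10⁻¹⁹) = 4.18 V.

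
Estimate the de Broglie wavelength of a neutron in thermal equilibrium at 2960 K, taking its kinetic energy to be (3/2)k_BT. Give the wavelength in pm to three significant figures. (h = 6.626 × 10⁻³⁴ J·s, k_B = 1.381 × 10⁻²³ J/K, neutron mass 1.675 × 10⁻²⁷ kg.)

KE = (3/2)k_BT = 1.5 × 1.381 × 10⁻²³ × 2960 = 6.132 × 10⁻²⁰ J.
p = √(2mKE) = √(2 × 1.675 × 10⁻²⁷ × 6.132 × 10⁻²⁰) = 1.433 × 10⁻²³ kg·m/s.
λ = h/p = 4.62 × 10⁻¹¹ m = 46.2 pm.

λ = 46.2 pm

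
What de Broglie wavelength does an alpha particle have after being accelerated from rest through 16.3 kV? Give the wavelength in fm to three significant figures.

KE = 2eV = 2 × 1.602 × 10⁻¹⁹ × 1.630 × 10⁴ = 5.223 × 10⁻¹⁵ J.
p = √(2mKE) = √(2 × 6.645 × 10⁻²⁷ × 5.223 × 10⁻¹⁵) = 8.331 × 10⁻²¹ kg·m/s.
λ = h/p = 6.626 × 10⁻³⁴ / 8.331 × 10⁻²¹ = 7.95 × 10⁻¹⁴ m = 79.5 fm.

λ = 79.5 fm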